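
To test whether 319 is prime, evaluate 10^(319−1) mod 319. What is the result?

10^1 ≡ 10 (mod 319)
10^2 ≡ 10^2 = 100 ≡ 100 (mod 319)
10^4 ≡ 100^2 = 10000 ≡ 111 (mod 319)
10^8 ≡ 111^2 = 12321 ≡ 199 (mod 319)
10^16 ≡ 199^2 = 39601 ≡ 45 (mod 319)
10^32 ≡ 45^2 = 2025 ≡ 111 (mod 319)
10^64 ≡ 111^2 = 12321 ≡ 199 (mod 319)
10^128 ≡ 199^2 = 39601 ≡ 45 (mod 319)
10^256 ≡ 45^2 = 2025 ≡ 111 (mod 319)
318 = 256 + 32 + 16 + 8 + 4 + 2 in binary powers of 2.
So 10^318 ≡ 111 · 111 · 45 · 199 · 111 · 100 ≡ 122 (mod 319).
Since 122 ≠ 1, base 10 is a Fermat witness: 319 is composite.

122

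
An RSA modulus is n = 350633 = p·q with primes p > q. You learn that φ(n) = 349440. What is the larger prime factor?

φ(n) = (p−1)(q−1) = n − (p+q) + 1, so p + q = 350633 − 349440 + 1 = 1194.
p and q are the roots of t² − 1194t + 350633 = 0.
Discriminant: 1194² − 4·350633 = 1425636 − 1402532 = 23104; √23104 = 152.
q = (1194 − 152)/2 = 521, p = (1194 + 152)/2 = 673.
Check: 521 · 673 = 350633.

673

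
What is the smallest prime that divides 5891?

43

5891 is odd.
Digit sum 23, not divisible by 3.
Ends in 1: not divisible by 5.
7: 5891 = 7·841 + 4
11: 5891 = 11·535 + 6
13: 5891 = 13·453 + 2
17: 5891 = 17·346 + 9
19: 5891 = 19·310 + 1
23: 5891 = 23·256 + 3
29: 5891 = 29·203 + 4
31: 5891 = 31·190 + 1
37: 5891 = 37·159 + 8
41: 5891 = 41·143 + 28
43: 5891 = 43·137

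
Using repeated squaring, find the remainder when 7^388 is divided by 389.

1

7^1 ≡ 7 (mod 389)
7^2 ≡ 7^2 = 49 ≡ 49 (mod 389)
7^4 ≡ 49^2 = 2401 ≡ 67 (mod 389)
7^8 ≡ 67^2 = 4489 ≡ 210 (mod 389)
7^16 ≡ 210^2 = 44100 ≡ 143 (mod 389)
7^32 ≡ 143^2 = 20449 ≡ 221 (mod 389)
7^64 ≡ 221^2 = 48841 ≡ 216 (mod 389)
7^128 ≡ 216^2 = 46656 ≡ 365 (mod 389)
7^256 ≡ 365^2 = 133225 ≡ 187 (mod 389)
388 = 256 + 128 + 4 in binary powers of 2.
So 7^388 ≡ 187 · 365 · 67 ≡ 1 (mod 389).
Since the result is 1, base 7 gives no evidence that 389 is composite.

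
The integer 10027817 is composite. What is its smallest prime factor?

59

10027817 is odd.
Digit sum 26, not divisible by 3.
Ends in 7: not divisible by 5.
7: 10027817 = 7·1432545 + 2
11: 10027817 = 11·911619 + 8
13: 10027817 = 13·771370 + 7
17: 10027817 = 17·589871 + 10
19: 10027817 = 19·527779 + 16
23: 10027817 = 23·435992 + 1
29: 10027817 = 29·345786 + 23
31: 10027817 = 31·323477 + 30
37: 10027817 = 37·271022 + 3
41: 10027817 = 41·244580 + 37
43: 10027817 = 43·233205 + 2
47: 10027817 = 47·213357 + 38
53: 10027817 = 53·189204 + 5
59: 10027817 = 59·169963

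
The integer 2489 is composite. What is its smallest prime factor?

19

2489 is odd.
Digit sum 23, not divisible by 3.
Ends in 9: not divisible by 5.
7: 2489 = 7·355 + 4
11: 2489 = 11·226 + 3
13: 2489 = 13·191 + 6
17: 2489 = 17·146 + 7
19: 2489 = 19·131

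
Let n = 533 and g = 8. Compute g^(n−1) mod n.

469

8^1 ≡ 8 (mod 533)
8^2 ≡ 8^2 = 64 ≡ 64 (mod 533)
8^4 ≡ 64^2 = 4096 ≡ 365 (mod 533)
8^8 ≡ 365^2 = 133225 ≡ 508 (mod 533)
8^16 ≡ 508^2 = 258064 ≡ 92 (mod 533)
8^32 ≡ 92^2 = 8464 ≡ 469 (mod 533)
8^64 ≡ 469^2 = 219961 ≡ 365 (mod 533)
8^128 ≡ 365^2 = 133225 ≡ 508 (mod 533)
8^256 ≡ 508^2 = 258064 ≡ 92 (mod 533)
8^512 ≡ 92^2 = 8464 ≡ 469 (mod 533)
532 = 512 + 16 + 4 in binary powers of 2.
So 8^532 ≡ 469 · 92 · 365 ≡ 469 (mod 533).
Since 469 ≠ 1, base 8 is a Fermat witness: 533 is composite.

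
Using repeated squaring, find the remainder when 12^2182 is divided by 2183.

12^1 ≡ 12 (mod 2183)
12^2 ≡ 12^2 = 144 ≡ 144 (mod 2183)
12^4 ≡ 144^2 = 20736 ≡ 1089 (mod 2183)
12^8 ≡ 1089^2 = 1185921 ≡ 552 (mod 2183)
12^16 ≡ 552^2 = 304704 ≡ 1267 (mod 2183)
12^32 ≡ 1267^2 = 1605289 ≡ 784 (mod 2183)
12^64 ≡ 784^2 = 614656 ≡ 1233 (mod 2183)
12^128 ≡ 1233^2 = 1520289 ≡ 921 (mod 2183)
12^256 ≡ 921^2 = 848241 ≡ 1237 (mod 2183)
12^512 ≡ 1237^2 = 1530169 ≡ 2069 (mod 2183)
12^1024 ≡ 2069^2 = 4280761 ≡ 2081 (mod 2183)
12^2048 ≡ 2081^2 = 4330561 ≡ 1672 (mod 2183)
2182 = 2048 + 128 + 4 + 2 in binary powers of 2.
So 12^2182 ≡ 1672 · 921 · 1089 · 144 ≡ 164 (mod 2183).
Since 164 ≠ 1, base 12 is a Fermat witness: 2183 is composite.

164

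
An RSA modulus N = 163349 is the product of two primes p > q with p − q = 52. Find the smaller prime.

Since p = q + 52, we have 163349 = q(q + 52), so q² + 52q − 163349 = 0.
Discriminant: 52² + 4·163349 = 2704 + 653396 = 656100; √656100 = 810.
q = (−52 + 810)/2 = 379, and p = q + 52 = 431.
Check: 379 · 431 = 163349.

379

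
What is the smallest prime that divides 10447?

10447 is odd.
Digit sum 16, not divisible by 3.
Ends in 7: not divisible by 5.
7: 10447 = 7·1492 + 3
11: 10447 = 11·949 + 8
13: 10447 = 13·803 + 8
17: 10447 = 17·614 + 9
19: 10447 = 19·549 + 16
23: 10447 = 23·454 + 5
29: 10447 = 29·360 + 7
31: 10447 = 31·337

31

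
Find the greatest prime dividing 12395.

67

12395 = 5 · 2479
2479 = 37 · 67
67 is prime.
So 12395 = 5 · 37 · 67; the largest prime factor is 67.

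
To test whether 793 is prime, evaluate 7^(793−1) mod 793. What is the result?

339

7^1 ≡ 7 (mod 793)
7^2 ≡ 7^2 = 49 ≡ 49 (mod 793)
7^4 ≡ 49^2 = 2401 ≡ 22 (mod 793)
7^8 ≡ 22^2 = 484 ≡ 484 (mod 793)
7^16 ≡ 484^2 = 234256 ≡ 321 (mod 793)
7^32 ≡ 321^2 = 103041 ≡ 744 (mod 793)
7^64 ≡ 744^2 = 553536 ≡ 22 (mod 793)
7^128 ≡ 22^2 = 484 ≡ 484 (mod 793)
7^256 ≡ 484^2 = 234256 ≡ 321 (mod 793)
7^512 ≡ 321^2 = 103041 ≡ 744 (mod 793)
792 = 512 + 256 + 16 + 8 in binary powers of 2.
So 7^792 ≡ 744 · 321 · 321 · 484 ≡ 339 (mod 793).
Since 339 ≠ 1, base 7 is a Fermat witness: 793 is composite.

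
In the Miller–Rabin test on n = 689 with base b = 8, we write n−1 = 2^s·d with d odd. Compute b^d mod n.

291

689 − 1 = 688 = 2^4 · 43, so d = 43.
8^1 ≡ 8 (mod 689)
8^2 ≡ 8^2 = 64 ≡ 64 (mod 689)
8^4 ≡ 64^2 = 4096 ≡ 651 (mod 689)
8^8 ≡ 651^2 = 423801 ≡ 66 (mod 689)
8^16 ≡ 66^2 = 4356 ≡ 222 (mod 689)
8^32 ≡ 222^2 = 49284 ≡ 365 (mod 689)
43 = 32 + 8 + 2 + 1 in binary powers of 2.
So 8^43 ≡ 365 · 66 · 64 · 8 ≡ 291 (mod 689).
Squaring chain: 291 → 623 → 222 → 365; never reaches −1, so base 8 is a Miller–Rabin witness that 689 is composite.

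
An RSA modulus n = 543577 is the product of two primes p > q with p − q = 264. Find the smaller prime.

Since p = q + 264, we have 543577 = q(q + 264), so q² + 264q − 543577 = 0.
Discriminant: 264² + 4·543577 = 69696 + 2174308 = 2244004; √2244004 = 1498.
q = (−264 + 1498)/2 = 617, and p = q + 264 = 881.
Check: 617 · 881 = 543577.

617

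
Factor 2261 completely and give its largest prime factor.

2261 = 7 · 323
323 = 17 · 19
19 is prime.
So 2261 = 7 · 17 · 19; the largest prime factor is 19.

19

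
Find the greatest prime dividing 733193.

733193 = 17 · 43129
43129 = 17 · 2537
2537 = 43 · 59
59 is prime.
So 733193 = 17^2 · 43 · 59; the largest prime factor is 59.

59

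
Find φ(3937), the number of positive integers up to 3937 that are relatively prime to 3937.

Factor: 3937 = 31 · 127.
φ(3937) = (31−1) · (127−1) = 30 · 126 = 3780.

3780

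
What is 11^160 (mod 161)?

11^1 ≡ 11 (mod 161)
11^2 ≡ 11^2 = 121 ≡ 121 (mod 161)
11^4 ≡ 121^2 = 14641 ≡ 151 (mod 161)
11^8 ≡ 151^2 = 22801 ≡ 100 (mod 161)
11^16 ≡ 100^2 = 10000 ≡ 18 (mod 161)
11^32 ≡ 18^2 = 324 ≡ 2 (mod 161)
11^64 ≡ 2^2 = 4 ≡ 4 (mod 161)
11^128 ≡ 4^2 = 16 ≡ 16 (mod 161)
160 = 128 + 32 in binary powers of 2.
So 11^160 ≡ 16 · 2 ≡ 32 (mod 161).
Since 32 ≠ 1, base 11 is a Fermat witness: 161 is composite.

32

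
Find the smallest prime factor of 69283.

79

69283 is odd.
Digit sum 28, not divisible by 3.
Ends in 3: not divisible by 5.
7: 69283 = 7·9897 + 4
11: 69283 = 11·6298 + 5
13: 69283 = 13·5329 + 6
17: 69283 = 17·4075 + 8
19: 69283 = 19·3646 + 9
23: 69283 = 23·3012 + 7
29: 69283 = 29·2389 + 2
31: 69283 = 31·2234 + 29
37: 69283 = 37·1872 + 19
41: 69283 = 41·1689 + 34
43: 69283 = 43·1611 + 10
47: 69283 = 47·1474 + 5
53: 69283 = 53·1307 + 12
59: 69283 = 59·1174 + 17
61: 69283 = 61·1135 + 48
67: 69283 = 67·1034 + 5
71: 69283 = 71·975 + 58
73: 69283 = 73·949 + 6
79: 69283 = 79·877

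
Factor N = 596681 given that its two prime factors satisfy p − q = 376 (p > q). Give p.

983

Since p = q + 376, we have 596681 = q(q + 376), so q² + 376q − 596681 = 0.
Discriminant: 376² + 4·596681 = 141376 + 2386724 = 2528100; √2528100 = 1590.
q = (−376 + 1590)/2 = 607, and p = q + 376 = 983.
Check: 607 · 983 = 596681.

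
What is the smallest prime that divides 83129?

97

83129 is odd.
Digit sum 23, not divisible by 3.
Ends in 9: not divisible by 5.
7: 83129 = 7·11875 + 4
11: 83129 = 11·7557 + 2
13: 83129 = 13·6394 + 7
17: 83129 = 17·4889 + 16
19: 83129 = 19·4375 + 4
23: 83129 = 23·3614 + 7
29: 83129 = 29·2866 + 15
31: 83129 = 31·2681 + 18
37: 83129 = 37·2246 + 27
41: 83129 = 41·2027 + 22
43: 83129 = 43·1933 + 10
47: 83129 = 47·1768 + 33
53: 83129 = 53·1568 + 25
59: 83129 = 59·1408 + 57
61: 83129 = 61·1362 + 47
67: 83129 = 67·1240 + 49
71: 83129 = 71·1170 + 59
73: 83129 = 73·1138 + 55
79: 83129 = 79·1052 + 21
83: 83129 = 83·1001 + 46
89: 83129 = 89·934 + 3
97: 83129 = 97·857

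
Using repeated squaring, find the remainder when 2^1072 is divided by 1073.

604

2^1 ≡ 2 (mod 1073)
2^2 ≡ 2^2 = 4 ≡ 4 (mod 1073)
2^4 ≡ 4^2 = 16 ≡ 16 (mod 1073)
2^8 ≡ 16^2 = 256 ≡ 256 (mod 1073)
2^16 ≡ 256^2 = 65536 ≡ 83 (mod 1073)
2^32 ≡ 83^2 = 6889 ≡ 451 (mod 1073)
2^64 ≡ 451^2 = 203401 ≡ 604 (mod 1073)
2^128 ≡ 604^2 = 364816 ≡ 1069 (mod 1073)
2^256 ≡ 1069^2 = 1142761 ≡ 16 (mod 1073)
2^512 ≡ 16^2 = 256 ≡ 256 (mod 1073)
2^1024 ≡ 256^2 = 65536 ≡ 83 (mod 1073)
1072 = 1024 + 32 + 16 in binary powers of 2.
So 2^1072 ≡ 83 · 451 · 83 ≡ 604 (mod 1073).
Since 604 ≠ 1, base 2 is a Fermat witness: 1073 is composite.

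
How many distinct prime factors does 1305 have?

1305 = 3^2 · 145
145 = 5 · 29
1305 = 3^2 · 5 · 29, which has 3 distinct prime factors.

3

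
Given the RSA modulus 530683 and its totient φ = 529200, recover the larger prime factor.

φ(n) = (p−1)(q−1) = n − (p+q) + 1, so p + q = 530683 − 529200 + 1 = 1484.
p and q are the roots of t² − 1484t + 530683 = 0.
Discriminant: 1484² − 4·530683 = 2202256 − 2122732 = 79524; √79524 = 282.
q = (1484 − 282)/2 = 601, p = (1484 + 282)/2 = 883.
Check: 601 · 883 = 530683.

883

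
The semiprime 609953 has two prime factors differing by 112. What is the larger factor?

Since p = q + 112, we have 609953 = q(q + 112), so q² + 112q − 609953 = 0.
Discriminant: 112² + 4·609953 = 12544 + 2439812 = 2452356; √2452356 = 1566.
q = (−112 + 1566)/2 = 727, and p = q + 112 = 839.
Check: 727 · 839 = 609953.

839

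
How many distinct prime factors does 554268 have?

6

554268 = 2^2 · 138567
138567 = 3 · 46189
46189 = 11 · 4199
4199 = 13 · 323
323 = 17 · 19
554268 = 2^2 · 3 · 11 · 13 · 17 · 19, which has 6 distinct prime factors.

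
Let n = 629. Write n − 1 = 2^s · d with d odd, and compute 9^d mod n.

382

629 − 1 = 628 = 2^2 · 157, so d = 157.
9^1 ≡ 9 (mod 629)
9^2 ≡ 9^2 = 81 ≡ 81 (mod 629)
9^4 ≡ 81^2 = 6561 ≡ 271 (mod 629)
9^8 ≡ 271^2 = 73441 ≡ 477 (mod 629)
9^16 ≡ 477^2 = 227529 ≡ 460 (mod 629)
9^32 ≡ 460^2 = 211600 ≡ 256 (mod 629)
9^64 ≡ 256^2 = 65536 ≡ 120 (mod 629)
9^128 ≡ 120^2 = 14400 ≡ 562 (mod 629)
157 = 128 + 16 + 8 + 4 + 1 in binary powers of 2.
So 9^157 ≡ 562 · 460 · 477 · 271 · 9 ≡ 382 (mod 629).
Squaring chain: 382 → 625; never reaches −1, so base 9 is a Miller–Rabin witness that 629 is composite.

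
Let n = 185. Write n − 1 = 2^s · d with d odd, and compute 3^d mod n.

132

185 − 1 = 184 = 2^3 · 23, so d = 23.
3^1 ≡ 3 (mod 185)
3^2 ≡ 3^2 = 9 ≡ 9 (mod 185)
3^4 ≡ 9^2 = 81 ≡ 81 (mod 185)
3^8 ≡ 81^2 = 6561 ≡ 86 (mod 185)
3^16 ≡ 86^2 = 7396 ≡ 181 (mod 185)
23 = 16 + 4 + 2 + 1 in binary powers of 2.
So 3^23 ≡ 181 · 81 · 9 · 3 ≡ 132 (mod 185).
Squaring chain: 132 → 34 → 46; never reaches −1, so base 3 is a Miller–Rabin witness that 185 is composite.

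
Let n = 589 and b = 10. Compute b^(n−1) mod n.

349

10^1 ≡ 10 (mod 589)
10^2 ≡ 10^2 = 100 ≡ 100 (mod 589)
10^4 ≡ 100^2 = 10000 ≡ 576 (mod 589)
10^8 ≡ 576^2 = 331776 ≡ 169 (mod 589)
10^16 ≡ 169^2 = 28561 ≡ 289 (mod 589)
10^32 ≡ 289^2 = 83521 ≡ 472 (mod 589)
10^64 ≡ 472^2 = 222784 ≡ 142 (mod 589)
10^128 ≡ 142^2 = 20164 ≡ 138 (mod 589)
10^256 ≡ 138^2 = 19044 ≡ 196 (mod 589)
10^512 ≡ 196^2 = 38416 ≡ 131 (mod 589)
588 = 512 + 64 + 8 + 4 in binary powers of 2.
So 10^588 ≡ 131 · 142 · 169 · 576 ≡ 349 (mod 589).
Since 349 ≠ 1, base 10 is a Fermat witness: 589 is composite.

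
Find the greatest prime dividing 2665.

2665 = 5 · 533
533 = 13 · 41
41 is prime.
So 2665 = 5 · 13 · 41; the largest prime factor is 41.

41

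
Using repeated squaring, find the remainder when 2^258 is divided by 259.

64

2^1 ≡ 2 (mod 259)
2^2 ≡ 2^2 = 4 ≡ 4 (mod 259)
2^4 ≡ 4^2 = 16 ≡ 16 (mod 259)
2^8 ≡ 16^2 = 256 ≡ 256 (mod 259)
2^16 ≡ 256^2 = 65536 ≡ 9 (mod 259)
2^32 ≡ 9^2 = 81 ≡ 81 (mod 259)
2^64 ≡ 81^2 = 6561 ≡ 86 (mod 259)
2^128 ≡ 86^2 = 7396 ≡ 144 (mod 259)
2^256 ≡ 144^2 = 20736 ≡ 16 (mod 259)
258 = 256 + 2 in binary powers of 2.
So 2^258 ≡ 16 · 4 ≡ 64 (mod 259).
Since 64 ≠ 1, base 2 is a Fermat witness: 259 is composite.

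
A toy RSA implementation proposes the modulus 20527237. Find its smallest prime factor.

20527237 is odd.
Digit sum 28, not divisible by 3.
Ends in 7: not divisible by 5.
7: 20527237 = 7·2932462 + 3
11: 20527237 = 11·1866112 + 5
13: 20527237 = 13·1579018 + 3
17: 20527237 = 17·1207484 + 9
19: 20527237 = 19·1080380 + 17
23: 20527237 = 23·892488 + 13
29: 20527237 = 29·707835 + 22
31: 20527237 = 31·662168 + 29
37: 20527237 = 37·554790 + 7
41: 20527237 = 41·500664 + 13
43: 20527237 = 43·477377 + 26
47: 20527237 = 47·436749 + 34
53: 20527237 = 53·387306 + 19
59: 20527237 = 59·347919 + 16
61: 20527237 = 61·336512 + 5
67: 20527237 = 67·306376 + 45
71: 20527237 = 71·289116 + 1
73: 20527237 = 73·281195 + 2
79: 20527237 = 79·259838 + 35
83: 20527237 = 83·247316 + 9
89: 20527237 = 89·230643 + 10
97: 20527237 = 97·211621

97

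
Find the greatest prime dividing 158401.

158401 = 23 · 6887
6887 = 71 · 97
97 is prime.
So 158401 = 23 · 71 · 97; the largest prime factor is 97.

97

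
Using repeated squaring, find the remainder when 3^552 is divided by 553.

176

3^1 ≡ 3 (mod 553)
3^2 ≡ 3^2 = 9 ≡ 9 (mod 553)
3^4 ≡ 9^2 = 81 ≡ 81 (mod 553)
3^8 ≡ 81^2 = 6561 ≡ 478 (mod 553)
3^16 ≡ 478^2 = 228484 ≡ 95 (mod 553)
3^32 ≡ 95^2 = 9025 ≡ 177 (mod 553)
3^64 ≡ 177^2 = 31329 ≡ 361 (mod 553)
3^128 ≡ 361^2 = 130321 ≡ 366 (mod 553)
3^256 ≡ 366^2 = 133956 ≡ 130 (mod 553)
3^512 ≡ 130^2 = 16900 ≡ 310 (mod 553)
552 = 512 + 32 + 8 in binary powers of 2.
So 3^552 ≡ 310 · 177 · 478 ≡ 176 (mod 553).
Since 176 ≠ 1, base 3 is a Fermat witness: 553 is composite.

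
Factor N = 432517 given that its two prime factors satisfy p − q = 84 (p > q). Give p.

Since p = q + 84, we have 432517 = q(q + 84), so q² + 84q − 432517 = 0.
Discriminant: 84² + 4·432517 = 7056 + 1730068 = 1737124; √1737124 = 1318.
q = (−84 + 1318)/2 = 617, and p = q + 84 = 701.
Check: 617 · 701 = 432517.

701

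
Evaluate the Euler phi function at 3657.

2288

Factor: 3657 = 3 · 23 · 53.
φ(3657) = (3−1) · (23−1) · (53−1) = 2 · 22 · 52 = 2288.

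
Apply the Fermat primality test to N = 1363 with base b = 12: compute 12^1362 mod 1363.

202

12^1 ≡ 12 (mod 1363)
12^2 ≡ 12^2 = 144 ≡ 144 (mod 1363)
12^4 ≡ 144^2 = 20736 ≡ 291 (mod 1363)
12^8 ≡ 291^2 = 84681 ≡ 175 (mod 1363)
12^16 ≡ 175^2 = 30625 ≡ 639 (mod 1363)
12^32 ≡ 639^2 = 408321 ≡ 784 (mod 1363)
12^64 ≡ 784^2 = 614656 ≡ 1306 (mod 1363)
12^128 ≡ 1306^2 = 1705636 ≡ 523 (mod 1363)
12^256 ≡ 523^2 = 273529 ≡ 929 (mod 1363)
12^512 ≡ 929^2 = 863041 ≡ 262 (mod 1363)
12^1024 ≡ 262^2 = 68644 ≡ 494 (mod 1363)
1362 = 1024 + 256 + 64 + 16 + 2 in binary powers of 2.
So 12^1362 ≡ 494 · 929 · 1306 · 639 · 144 ≡ 202 (mod 1363).
Since 202 ≠ 1, base 12 is a Fermat witness: 1363 is composite.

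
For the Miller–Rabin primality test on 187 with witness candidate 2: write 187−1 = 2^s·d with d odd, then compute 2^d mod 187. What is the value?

151

187 − 1 = 186 = 2^1 · 93, so d = 93.
2^1 ≡ 2 (mod 187)
2^2 ≡ 2^2 = 4 ≡ 4 (mod 187)
2^4 ≡ 4^2 = 16 ≡ 16 (mod 187)
2^8 ≡ 16^2 = 256 ≡ 69 (mod 187)
2^16 ≡ 69^2 = 4761 ≡ 86 (mod 187)
2^32 ≡ 86^2 = 7396 ≡ 103 (mod 187)
2^64 ≡ 103^2 = 10609 ≡ 137 (mod 187)
93 = 64 + 16 + 8 + 4 + 1 in binary powers of 2.
So 2^93 ≡ 137 · 86 · 69 · 16 · 2 ≡ 151 (mod 187).
Squaring chain: 151; never reaches −1, so base 2 is a Miller–Rabin witness that 187 is composite.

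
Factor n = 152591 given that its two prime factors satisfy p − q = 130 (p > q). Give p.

Since p = q + 130, we have 152591 = q(q + 130), so q² + 130q − 152591 = 0.
Discriminant: 130² + 4·152591 = 16900 + 610364 = 627264; √627264 = 792.
q = (−130 + 792)/2 = 331, and p = q + 130 = 461.
Check: 331 · 461 = 152591.

461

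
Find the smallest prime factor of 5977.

5977 is odd.
Digit sum 28, not divisible by 3.
Ends in 7: not divisible by 5.
7: 5977 = 7·853 + 6
11: 5977 = 11·543 + 4
13: 5977 = 13·459 + 10
17: 5977 = 17·351 + 10
19: 5977 = 19·314 + 11
23: 5977 = 23·259 + 20
29: 5977 = 29·206 + 3
31: 5977 = 31·192 + 25
37: 5977 = 37·161 + 20
41: 5977 = 41·145 + 32
43: 5977 = 43·139

43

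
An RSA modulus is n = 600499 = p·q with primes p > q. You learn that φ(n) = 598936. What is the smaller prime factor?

φ(n) = (p−1)(q−1) = n − (p+q) + 1, so p + q = 600499 − 598936 + 1 = 1564.
p and q are the roots of t² − 1564t + 600499 = 0.
Discriminant: 1564² − 4·600499 = 2446096 − 2401996 = 44100; √44100 = 210.
q = (1564 − 210)/2 = 677, p = (1564 + 210)/2 = 887.
Check: 677 · 887 = 600499.

677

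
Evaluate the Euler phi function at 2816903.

2751840

Factor: 2816903 = 79 · 181 · 197.
φ(2816903) = (79−1) · (181−1) · (197−1) = 78 · 180 · 196 = 2751840.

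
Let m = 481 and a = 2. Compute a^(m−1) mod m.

2^1 ≡ 2 (mod 481)
2^2 ≡ 2^2 = 4 ≡ 4 (mod 481)
2^4 ≡ 4^2 = 16 ≡ 16 (mod 481)
2^8 ≡ 16^2 = 256 ≡ 256 (mod 481)
2^16 ≡ 256^2 = 65536 ≡ 120 (mod 481)
2^32 ≡ 120^2 = 14400 ≡ 451 (mod 481)
2^64 ≡ 451^2 = 203401 ≡ 419 (mod 481)
2^128 ≡ 419^2 = 175561 ≡ 477 (mod 481)
2^256 ≡ 477^2 = 227529 ≡ 16 (mod 481)
480 = 256 + 128 + 64 + 32 in binary powers of 2.
So 2^480 ≡ 16 · 477 · 419 · 451 ≡ 248 (mod 481).
Since 248 ≠ 1, base 2 is a Fermat witness: 481 is composite.

248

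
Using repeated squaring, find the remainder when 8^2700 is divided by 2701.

1

8^1 ≡ 8 (mod 2701)
8^2 ≡ 8^2 = 64 ≡ 64 (mod 2701)
8^4 ≡ 64^2 = 4096 ≡ 1395 (mod 2701)
8^8 ≡ 1395^2 = 1946025 ≡ 1305 (mod 2701)
8^16 ≡ 1305^2 = 1703025 ≡ 1395 (mod 2701)
8^32 ≡ 1395^2 = 1946025 ≡ 1305 (mod 2701)
8^64 ≡ 1305^2 = 1703025 ≡ 1395 (mod 2701)
8^128 ≡ 1395^2 = 1946025 ≡ 1305 (mod 2701)
8^256 ≡ 1305^2 = 1703025 ≡ 1395 (mod 2701)
8^512 ≡ 1395^2 = 1946025 ≡ 1305 (mod 2701)
8^1024 ≡ 1305^2 = 1703025 ≡ 1395 (mod 2701)
8^2048 ≡ 1395^2 = 1946025 ≡ 1305 (mod 2701)
2700 = 2048 + 512 + 128 + 8 + 4 in binary powers of 2.
So 8^2700 ≡ 1305 · 1305 · 1305 · 1305 · 1395 ≡ 1 (mod 2701).
Since the result is 1, base 8 gives no evidence that 2701 is composite.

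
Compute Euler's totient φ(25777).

Factor: 25777 = 149 · 173.
φ(25777) = (149−1) · (173−1) = 148 · 172 = 25456.

25456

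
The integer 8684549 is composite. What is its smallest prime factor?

8684549 is odd.
Digit sum 44, not divisible by 3.
Ends in 9: not divisible by 5.
7: 8684549 = 7·1240649 + 6
11: 8684549 = 11·789504 + 5
13: 8684549 = 13·668042 + 3
17: 8684549 = 17·510855 + 14
19: 8684549 = 19·457081 + 10
23: 8684549 = 23·377589 + 2
29: 8684549 = 29·299467 + 6
31: 8684549 = 31·280146 + 23
37: 8684549 = 37·234717 + 20
41: 8684549 = 41·211818 + 11
43: 8684549 = 43·201966 + 11
47: 8684549 = 47·184777 + 30
53: 8684549 = 53·163859 + 22
59: 8684549 = 59·147195 + 44
61: 8684549 = 61·142369 + 40
67: 8684549 = 67·129620 + 9
71: 8684549 = 71·122317 + 42
73: 8684549 = 73·118966 + 31
79: 8684549 = 79·109931

79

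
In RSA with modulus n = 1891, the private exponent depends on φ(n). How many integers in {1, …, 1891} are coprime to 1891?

1800

Factor: 1891 = 31 · 61.
φ(1891) = (31−1) · (61−1) = 30 · 60 = 1800.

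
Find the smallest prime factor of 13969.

13969 is odd.
Digit sum 28, not divisible by 3.
Ends in 9: not divisible by 5.
7: 13969 = 7·1995 + 4
11: 13969 = 11·1269 + 10
13: 13969 = 13·1074 + 7
17: 13969 = 17·821 + 12
19: 13969 = 19·735 + 4
23: 13969 = 23·607 + 8
29: 13969 = 29·481 + 20
31: 13969 = 31·450 + 19
37: 13969 = 37·377 + 20
41: 13969 = 41·340 + 29
43: 13969 = 43·324 + 37
47: 13969 = 47·297 + 10
53: 13969 = 53·263 + 30
59: 13969 = 59·236 + 45
61: 13969 = 61·229

61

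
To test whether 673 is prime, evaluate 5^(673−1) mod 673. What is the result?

1

5^1 ≡ 5 (mod 673)
5^2 ≡ 5^2 = 25 ≡ 25 (mod 673)
5^4 ≡ 25^2 = 625 ≡ 625 (mod 673)
5^8 ≡ 625^2 = 390625 ≡ 285 (mod 673)
5^16 ≡ 285^2 = 81225 ≡ 465 (mod 673)
5^32 ≡ 465^2 = 216225 ≡ 192 (mod 673)
5^64 ≡ 192^2 = 36864 ≡ 522 (mod 673)
5^128 ≡ 522^2 = 272484 ≡ 592 (mod 673)
5^256 ≡ 592^2 = 350464 ≡ 504 (mod 673)
5^512 ≡ 504^2 = 254016 ≡ 295 (mod 673)
672 = 512 + 128 + 32 in binary powers of 2.
So 5^672 ≡ 295 · 592 · 192 ≡ 1 (mod 673).
Since the result is 1, base 5 gives no evidence that 673 is composite.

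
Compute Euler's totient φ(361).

342

Factor: 361 = 19^2.
φ(361) = 19^1·(19−1) = 342.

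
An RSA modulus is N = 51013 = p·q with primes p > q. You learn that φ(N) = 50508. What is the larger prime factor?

φ(n) = (p−1)(q−1) = n − (p+q) + 1, so p + q = 51013 − 50508 + 1 = 506.
p and q are the roots of t² − 506t + 51013 = 0.
Discriminant: 506² − 4·51013 = 256036 − 204052 = 51984; √51984 = 228.
q = (506 − 228)/2 = 139, p = (506 + 228)/2 = 367.
Check: 139 · 367 = 51013.

367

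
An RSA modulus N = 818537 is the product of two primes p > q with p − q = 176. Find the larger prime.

997

Since p = q + 176, we have 818537 = q(q + 176), so q² + 176q − 818537 = 0.
Discriminant: 176² + 4·818537 = 30976 + 3274148 = 3305124; √3305124 = 1818.
q = (−176 + 1818)/2 = 821, and p = q + 176 = 997.
Check: 821 · 997 = 818537.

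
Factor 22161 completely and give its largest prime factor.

22161 = 3 · 7387
7387 = 83 · 89
89 is prime.
So 22161 = 3 · 83 · 89; the largest prime factor is 89.

89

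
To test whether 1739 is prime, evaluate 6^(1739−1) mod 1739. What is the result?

6^1 ≡ 6 (mod 1739)
6^2 ≡ 6^2 = 36 ≡ 36 (mod 1739)
6^4 ≡ 36^2 = 1296 ≡ 1296 (mod 1739)
6^8 ≡ 1296^2 = 1679616 ≡ 1481 (mod 1739)
6^16 ≡ 1481^2 = 2193361 ≡ 482 (mod 1739)
6^32 ≡ 482^2 = 232324 ≡ 1037 (mod 1739)
6^64 ≡ 1037^2 = 1075369 ≡ 667 (mod 1739)
6^128 ≡ 667^2 = 444889 ≡ 1444 (mod 1739)
6^256 ≡ 1444^2 = 2085136 ≡ 75 (mod 1739)
6^512 ≡ 75^2 = 5625 ≡ 408 (mod 1739)
6^1024 ≡ 408^2 = 166464 ≡ 1259 (mod 1739)
1738 = 1024 + 512 + 128 + 64 + 8 + 2 in binary powers of 2.
So 6^1738 ≡ 1259 · 408 · 1444 · 667 · 1481 · 36 ≡ 739 (mod 1739).
Since 739 ≠ 1, base 6 is a Fermat witness: 1739 is composite.

739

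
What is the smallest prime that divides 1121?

1121 is odd.
Digit sum 5, not divisible by 3.
Ends in 1: not divisible by 5.
7: 1121 = 7·160 + 1
11: 1121 = 11·101 + 10
13: 1121 = 13·86 + 3
17: 1121 = 17·65 + 16
19: 1121 = 19·59

19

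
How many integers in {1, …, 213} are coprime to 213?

Factor: 213 = 3 · 71.
φ(213) = (3−1) · (71−1) = 2 · 70 = 140.

140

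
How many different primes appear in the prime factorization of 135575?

135575 = 5^2 · 5423
5423 = 11 · 493
493 = 17 · 29
135575 = 5^2 · 11 · 17 · 29, which has 4 distinct prime factors.

4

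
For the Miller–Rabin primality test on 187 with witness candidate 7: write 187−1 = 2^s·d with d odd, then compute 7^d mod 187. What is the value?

187 − 1 = 186 = 2^1 · 93, so d = 93.
7^1 ≡ 7 (mod 187)
7^2 ≡ 7^2 = 49 ≡ 49 (mod 187)
7^4 ≡ 49^2 = 2401 ≡ 157 (mod 187)
7^8 ≡ 157^2 = 24649 ≡ 152 (mod 187)
7^16 ≡ 152^2 = 23104 ≡ 103 (mod 187)
7^32 ≡ 103^2 = 10609 ≡ 137 (mod 187)
7^64 ≡ 137^2 = 18769 ≡ 69 (mod 187)
93 = 64 + 16 + 8 + 4 + 1 in binary powers of 2.
So 7^93 ≡ 69 · 103 · 152 · 157 · 7 ≡ 57 (mod 187).
Squaring chain: 57; never reaches −1, so base 7 is a Miller–Rabin witness that 187 is composite.

57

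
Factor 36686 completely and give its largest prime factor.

83

36686 = 2 · 18343
18343 = 13 · 1411
1411 = 17 · 83
83 is prime.
So 36686 = 2 · 13 · 17 · 83; the largest prime factor is 83.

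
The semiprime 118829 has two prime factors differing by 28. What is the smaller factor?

Since p = q + 28, we have 118829 = q(q + 28), so q² + 28q − 118829 = 0.
Discriminant: 28² + 4·118829 = 784 + 475316 = 476100; √476100 = 690.
q = (−28 + 690)/2 = 331, and p = q + 28 = 359.
Check: 331 · 359 = 118829.

331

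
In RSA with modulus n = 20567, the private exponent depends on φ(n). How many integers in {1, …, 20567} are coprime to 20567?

Factor: 20567 = 131 · 157.
φ(20567) = (131−1) · (157−1) = 130 · 156 = 20280.

20280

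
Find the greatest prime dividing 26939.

26939 = 11 · 2449
2449 = 31 · 79
79 is prime.
So 26939 = 11 · 31 · 79; the largest prime factor is 79.

79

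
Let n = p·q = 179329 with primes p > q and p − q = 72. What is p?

Since p = q + 72, we have 179329 = q(q + 72), so q² + 72q − 179329 = 0.
Discriminant: 72² + 4·179329 = 5184 + 717316 = 722500; √722500 = 850.
q = (−72 + 850)/2 = 389, and p = q + 72 = 461.
Check: 389 · 461 = 179329.

461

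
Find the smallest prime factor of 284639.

284639 is odd.
Digit sum 32, not divisible by 3.
Ends in 9: not divisible by 5.
7: 284639 = 7·40662 + 5
11: 284639 = 11·25876 + 3
13: 284639 = 13·21895 + 4
17: 284639 = 17·16743 + 8
19: 284639 = 19·14981

19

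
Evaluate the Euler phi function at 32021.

28000

Factor: 32021 = 11 · 41 · 71.
φ(32021) = (11−1) · (41−1) · (71−1) = 10 · 40 · 70 = 28000.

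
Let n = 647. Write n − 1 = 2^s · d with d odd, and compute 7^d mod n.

1

647 − 1 = 646 = 2^1 · 323, so d = 323.
7^1 ≡ 7 (mod 647)
7^2 ≡ 7^2 = 49 ≡ 49 (mod 647)
7^4 ≡ 49^2 = 2401 ≡ 460 (mod 647)
7^8 ≡ 460^2 = 211600 ≡ 31 (mod 647)
7^16 ≡ 31^2 = 961 ≡ 314 (mod 647)
7^32 ≡ 314^2 = 98596 ≡ 252 (mod 647)
7^64 ≡ 252^2 = 63504 ≡ 98 (mod 647)
7^128 ≡ 98^2 = 9604 ≡ 546 (mod 647)
7^256 ≡ 546^2 = 298116 ≡ 496 (mod 647)
323 = 256 + 64 + 2 + 1 in binary powers of 2.
So 7^323 ≡ 496 · 98 · 49 · 7 ≡ 1 (mod 647).
Since 7^d ≡ 1 (mod 647), base 7 does not prove 647 composite.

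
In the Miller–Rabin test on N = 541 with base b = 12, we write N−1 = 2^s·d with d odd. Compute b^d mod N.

540

541 − 1 = 540 = 2^2 · 135, so d = 135.
12^1 ≡ 12 (mod 541)
12^2 ≡ 12^2 = 144 ≡ 144 (mod 541)
12^4 ≡ 144^2 = 20736 ≡ 178 (mod 541)
12^8 ≡ 178^2 = 31684 ≡ 306 (mod 541)
12^16 ≡ 306^2 = 93636 ≡ 43 (mod 541)
12^32 ≡ 43^2 = 1849 ≡ 226 (mod 541)
12^64 ≡ 226^2 = 51076 ≡ 222 (mod 541)
12^128 ≡ 222^2 = 49284 ≡ 53 (mod 541)
135 = 128 + 4 + 2 + 1 in binary powers of 2.
So 12^135 ≡ 53 · 178 · 144 · 12 ≡ 540 (mod 541).
Since 12^d ≡ 540 (mod 541), base 12 does not prove 541 composite.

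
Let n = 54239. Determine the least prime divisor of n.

54239 is odd.
Digit sum 23, not divisible by 3.
Ends in 9: not divisible by 5.
7: 54239 = 7·7748 + 3
11: 54239 = 11·4930 + 9
13: 54239 = 13·4172 + 3
17: 54239 = 17·3190 + 9
19: 54239 = 19·2854 + 13
23: 54239 = 23·2358 + 5
29: 54239 = 29·1870 + 9
31: 54239 = 31·1749 + 20
37: 54239 = 37·1465 + 34
41: 54239 = 41·1322 + 37
43: 54239 = 43·1261 + 16
47: 54239 = 47·1154 + 1
53: 54239 = 53·1023 + 20
59: 54239 = 59·919 + 18
61: 54239 = 61·889 + 10
67: 54239 = 67·809 + 36
71: 54239 = 71·763 + 66
73: 54239 = 73·743

73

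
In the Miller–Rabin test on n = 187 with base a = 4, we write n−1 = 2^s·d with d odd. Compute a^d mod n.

174

187 − 1 = 186 = 2^1 · 93, so d = 93.
4^1 ≡ 4 (mod 187)
4^2 ≡ 4^2 = 16 ≡ 16 (mod 187)
4^4 ≡ 16^2 = 256 ≡ 69 (mod 187)
4^8 ≡ 69^2 = 4761 ≡ 86 (mod 187)
4^16 ≡ 86^2 = 7396 ≡ 103 (mod 187)
4^32 ≡ 103^2 = 10609 ≡ 137 (mod 187)
4^64 ≡ 137^2 = 18769 ≡ 69 (mod 187)
93 = 64 + 16 + 8 + 4 + 1 in binary powers of 2.
So 4^93 ≡ 69 · 103 · 86 · 69 · 4 ≡ 174 (mod 187).
Squaring chain: 174; never reaches −1, so base 4 is a Miller–Rabin witness that 187 is composite.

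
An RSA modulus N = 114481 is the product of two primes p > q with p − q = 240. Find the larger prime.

Since p = q + 240, we have 114481 = q(q + 240), so q² + 240q − 114481 = 0.
Discriminant: 240² + 4·114481 = 57600 + 457924 = 515524; √515524 = 718.
q = (−240 + 718)/2 = 239, and p = q + 240 = 479.
Check: 239 · 479 = 114481.

479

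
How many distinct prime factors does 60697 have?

4

60697 = 7 · 8671
8671 = 13 · 667
667 = 23 · 29
60697 = 7 · 13 · 23 · 29, which has 4 distinct prime factors.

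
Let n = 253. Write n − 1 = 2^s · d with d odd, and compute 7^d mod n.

57

253 − 1 = 252 = 2^2 · 63, so d = 63.
7^1 ≡ 7 (mod 253)
7^2 ≡ 7^2 = 49 ≡ 49 (mod 253)
7^4 ≡ 49^2 = 2401 ≡ 124 (mod 253)
7^8 ≡ 124^2 = 15376 ≡ 196 (mod 253)
7^16 ≡ 196^2 = 38416 ≡ 213 (mod 253)
7^32 ≡ 213^2 = 45369 ≡ 82 (mod 253)
63 = 32 + 16 + 8 + 4 + 2 + 1 in binary powers of 2.
So 7^63 ≡ 82 · 213 · 196 · 124 · 49 · 7 ≡ 57 (mod 253).
Squaring chain: 57 → 213; never reaches −1, so base 7 is a Miller–Rabin witness that 253 is composite.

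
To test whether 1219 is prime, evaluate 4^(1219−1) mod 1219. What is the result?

4^1 ≡ 4 (mod 1219)
4^2 ≡ 4^2 = 16 ≡ 16 (mod 1219)
4^4 ≡ 16^2 = 256 ≡ 256 (mod 1219)
4^8 ≡ 256^2 = 65536 ≡ 929 (mod 1219)
4^16 ≡ 929^2 = 863041 ≡ 1208 (mod 1219)
4^32 ≡ 1208^2 = 1459264 ≡ 121 (mod 1219)
4^64 ≡ 121^2 = 14641 ≡ 13 (mod 1219)
4^128 ≡ 13^2 = 169 ≡ 169 (mod 1219)
4^256 ≡ 169^2 = 28561 ≡ 524 (mod 1219)
4^512 ≡ 524^2 = 274576 ≡ 301 (mod 1219)
4^1024 ≡ 301^2 = 90601 ≡ 395 (mod 1219)
1218 = 1024 + 128 + 64 + 2 in binary powers of 2.
So 4^1218 ≡ 395 · 169 · 13 · 16 ≡ 630 (mod 1219).
Since 630 ≠ 1, base 4 is a Fermat witness: 1219 is composite.

630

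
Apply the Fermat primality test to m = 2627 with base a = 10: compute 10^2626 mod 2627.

10

10^1 ≡ 10 (mod 2627)
10^2 ≡ 10^2 = 100 ≡ 100 (mod 2627)
10^4 ≡ 100^2 = 10000 ≡ 2119 (mod 2627)
10^8 ≡ 2119^2 = 4490161 ≡ 618 (mod 2627)
10^16 ≡ 618^2 = 381924 ≡ 1009 (mod 2627)
10^32 ≡ 1009^2 = 1018081 ≡ 1432 (mod 2627)
10^64 ≡ 1432^2 = 2050624 ≡ 1564 (mod 2627)
10^128 ≡ 1564^2 = 2446096 ≡ 359 (mod 2627)
10^256 ≡ 359^2 = 128881 ≡ 158 (mod 2627)
10^512 ≡ 158^2 = 24964 ≡ 1321 (mod 2627)
10^1024 ≡ 1321^2 = 1745041 ≡ 713 (mod 2627)
10^2048 ≡ 713^2 = 508369 ≡ 1358 (mod 2627)
2626 = 2048 + 512 + 64 + 2 in binary powers of 2.
So 10^2626 ≡ 1358 · 1321 · 1564 · 100 ≡ 10 (mod 2627).
Since 10 ≠ 1, base 10 is a Fermat witness: 2627 is composite.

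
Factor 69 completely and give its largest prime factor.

23

69 = 3 · 23
23 is prime.
So 69 = 3 · 23; the largest prime factor is 23.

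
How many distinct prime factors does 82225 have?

4

82225 = 5^2 · 3289
3289 = 11 · 299
299 = 13 · 23
82225 = 5^2 · 11 · 13 · 23, which has 4 distinct prime factors.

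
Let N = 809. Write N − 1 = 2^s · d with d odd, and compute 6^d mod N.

44

809 − 1 = 808 = 2^3 · 101, so d = 101.
6^1 ≡ 6 (mod 809)
6^2 ≡ 6^2 = 36 ≡ 36 (mod 809)
6^4 ≡ 36^2 = 1296 ≡ 487 (mod 809)
6^8 ≡ 487^2 = 237169 ≡ 132 (mod 809)
6^16 ≡ 132^2 = 17424 ≡ 435 (mod 809)
6^32 ≡ 435^2 = 189225 ≡ 728 (mod 809)
6^64 ≡ 728^2 = 529984 ≡ 89 (mod 809)
101 = 64 + 32 + 4 + 1 in binary powers of 2.
So 6^101 ≡ 89 · 728 · 487 · 6 ≡ 44 (mod 809).
Squaring chain: 44 → 318 → 808; reaches −1, so base 6 does not prove 809 composite.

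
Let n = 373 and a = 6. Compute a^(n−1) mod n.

6^1 ≡ 6 (mod 373)
6^2 ≡ 6^2 = 36 ≡ 36 (mod 373)
6^4 ≡ 36^2 = 1296 ≡ 177 (mod 373)
6^8 ≡ 177^2 = 31329 ≡ 370 (mod 373)
6^16 ≡ 370^2 = 136900 ≡ 9 (mod 373)
6^32 ≡ 9^2 = 81 ≡ 81 (mod 373)
6^64 ≡ 81^2 = 6561 ≡ 220 (mod 373)
6^128 ≡ 220^2 = 48400 ≡ 283 (mod 373)
6^256 ≡ 283^2 = 80089 ≡ 267 (mod 373)
372 = 256 + 64 + 32 + 16 + 4 in binary powers of 2.
So 6^372 ≡ 267 · 220 · 81 · 9 · 177 ≡ 1 (mod 373).
Since the result is 1, base 6 gives no evidence that 373 is composite.

1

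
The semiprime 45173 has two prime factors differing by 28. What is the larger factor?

Since p = q + 28, we have 45173 = q(q + 28), so q² + 28q − 45173 = 0.
Discriminant: 28² + 4·45173 = 784 + 180692 = 181476; √181476 = 426.
q = (−28 + 426)/2 = 199, and p = q + 28 = 227.
Check: 199 · 227 = 45173.

227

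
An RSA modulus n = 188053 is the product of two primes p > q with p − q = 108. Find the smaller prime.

383

Since p = q + 108, we have 188053 = q(q + 108), so q² + 108q − 188053 = 0.
Discriminant: 108² + 4·188053 = 11664 + 752212 = 763876; √763876 = 874.
q = (−108 + 874)/2 = 383, and p = q + 108 = 491.
Check: 383 · 491 = 188053.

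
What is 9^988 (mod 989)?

439

9^1 ≡ 9 (mod 989)
9^2 ≡ 9^2 = 81 ≡ 81 (mod 989)
9^4 ≡ 81^2 = 6561 ≡ 627 (mod 989)
9^8 ≡ 627^2 = 393129 ≡ 496 (mod 989)
9^16 ≡ 496^2 = 246016 ≡ 744 (mod 989)
9^32 ≡ 744^2 = 553536 ≡ 685 (mod 989)
9^64 ≡ 685^2 = 469225 ≡ 439 (mod 989)
9^128 ≡ 439^2 = 192721 ≡ 855 (mod 989)
9^256 ≡ 855^2 = 731025 ≡ 154 (mod 989)
9^512 ≡ 154^2 = 23716 ≡ 969 (mod 989)
988 = 512 + 256 + 128 + 64 + 16 + 8 + 4 in binary powers of 2.
So 9^988 ≡ 969 · 154 · 855 · 439 · 744 · 496 · 627 ≡ 439 (mod 989).
Since 439 ≠ 1, base 9 is a Fermat witness: 989 is composite.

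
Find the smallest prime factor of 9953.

9953 is odd.
Digit sum 26, not divisible by 3.
Ends in 3: not divisible by 5.
7: 9953 = 7·1421 + 6
11: 9953 = 11·904 + 9
13: 9953 = 13·765 + 8
17: 9953 = 17·585 + 8
19: 9953 = 19·523 + 16
23: 9953 = 23·432 + 17
29: 9953 = 29·343 + 6
31: 9953 = 31·321 + 2
37: 9953 = 37·269

37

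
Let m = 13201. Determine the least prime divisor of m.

43

13201 is odd.
Digit sum 7, not divisible by 3.
Ends in 1: not divisible by 5.
7: 13201 = 7·1885 + 6
11: 13201 = 11·1200 + 1
13: 13201 = 13·1015 + 6
17: 13201 = 17·776 + 9
19: 13201 = 19·694 + 15
23: 13201 = 23·573 + 22
29: 13201 = 29·455 + 6
31: 13201 = 31·425 + 26
37: 13201 = 37·356 + 29
41: 13201 = 41·321 + 40
43: 13201 = 43·307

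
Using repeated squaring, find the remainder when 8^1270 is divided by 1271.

8^1 ≡ 8 (mod 1271)
8^2 ≡ 8^2 = 64 ≡ 64 (mod 1271)
8^4 ≡ 64^2 = 4096 ≡ 283 (mod 1271)
8^8 ≡ 283^2 = 80089 ≡ 16 (mod 1271)
8^16 ≡ 16^2 = 256 ≡ 256 (mod 1271)
8^32 ≡ 256^2 = 65536 ≡ 715 (mod 1271)
8^64 ≡ 715^2 = 511225 ≡ 283 (mod 1271)
8^128 ≡ 283^2 = 80089 ≡ 16 (mod 1271)
8^256 ≡ 16^2 = 256 ≡ 256 (mod 1271)
8^512 ≡ 256^2 = 65536 ≡ 715 (mod 1271)
8^1024 ≡ 715^2 = 511225 ≡ 283 (mod 1271)
1270 = 1024 + 128 + 64 + 32 + 16 + 4 + 2 in binary powers of 2.
So 8^1270 ≡ 283 · 16 · 283 · 715 · 256 · 283 · 64 ≡ 1024 (mod 1271).
Since 1024 ≠ 1, base 8 is a Fermat witness: 1271 is composite.

1024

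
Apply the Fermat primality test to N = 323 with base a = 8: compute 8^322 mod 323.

8^1 ≡ 8 (mod 323)
8^2 ≡ 8^2 = 64 ≡ 64 (mod 323)
8^4 ≡ 64^2 = 4096 ≡ 220 (mod 323)
8^8 ≡ 220^2 = 48400 ≡ 273 (mod 323)
8^16 ≡ 273^2 = 74529 ≡ 239 (mod 323)
8^32 ≡ 239^2 = 57121 ≡ 273 (mod 323)
8^64 ≡ 273^2 = 74529 ≡ 239 (mod 323)
8^128 ≡ 239^2 = 57121 ≡ 273 (mod 323)
8^256 ≡ 273^2 = 74529 ≡ 239 (mod 323)
322 = 256 + 64 + 2 in binary powers of 2.
So 8^322 ≡ 239 · 239 · 64 ≡ 30 (mod 323).
Since 30 ≠ 1, base 8 is a Fermat witness: 323 is composite.

30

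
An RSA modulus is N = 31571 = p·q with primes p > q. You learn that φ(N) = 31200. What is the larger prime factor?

241

φ(n) = (p−1)(q−1) = n − (p+q) + 1, so p + q = 31571 − 31200 + 1 = 372.
p and q are the roots of t² − 372t + 31571 = 0.
Discriminant: 372² − 4·31571 = 138384 − 126284 = 12100; √12100 = 110.
q = (372 − 110)/2 = 131, p = (372 + 110)/2 = 241.
Check: 131 · 241 = 31571.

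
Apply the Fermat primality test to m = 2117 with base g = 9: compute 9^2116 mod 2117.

9^1 ≡ 9 (mod 2117)
9^2 ≡ 9^2 = 81 ≡ 81 (mod 2117)
9^4 ≡ 81^2 = 6561 ≡ 210 (mod 2117)
9^8 ≡ 210^2 = 44100 ≡ 1760 (mod 2117)
9^16 ≡ 1760^2 = 3097600 ≡ 429 (mod 2117)
9^32 ≡ 429^2 = 184041 ≡ 1979 (mod 2117)
9^64 ≡ 1979^2 = 3916441 ≡ 2108 (mod 2117)
9^128 ≡ 2108^2 = 4443664 ≡ 81 (mod 2117)
9^256 ≡ 81^2 = 6561 ≡ 210 (mod 2117)
9^512 ≡ 210^2 = 44100 ≡ 1760 (mod 2117)
9^1024 ≡ 1760^2 = 3097600 ≡ 429 (mod 2117)
9^2048 ≡ 429^2 = 184041 ≡ 1979 (mod 2117)
2116 = 2048 + 64 + 4 in binary powers of 2.
So 9^2116 ≡ 1979 · 2108 · 210 ≡ 429 (mod 2117).
Since 429 ≠ 1, base 9 is a Fermat witness: 2117 is composite.

429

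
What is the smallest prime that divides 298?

2

298 is even: 2 divides it.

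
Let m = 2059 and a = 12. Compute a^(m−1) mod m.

12^1 ≡ 12 (mod 2059)
12^2 ≡ 12^2 = 144 ≡ 144 (mod 2059)
12^4 ≡ 144^2 = 20736 ≡ 146 (mod 2059)
12^8 ≡ 146^2 = 21316 ≡ 726 (mod 2059)
12^16 ≡ 726^2 = 527076 ≡ 2031 (mod 2059)
12^32 ≡ 2031^2 = 4124961 ≡ 784 (mod 2059)
12^64 ≡ 784^2 = 614656 ≡ 1074 (mod 2059)
12^128 ≡ 1074^2 = 1153476 ≡ 436 (mod 2059)
12^256 ≡ 436^2 = 190096 ≡ 668 (mod 2059)
12^512 ≡ 668^2 = 446224 ≡ 1480 (mod 2059)
12^1024 ≡ 1480^2 = 2190400 ≡ 1683 (mod 2059)
12^2048 ≡ 1683^2 = 2832489 ≡ 1364 (mod 2059)
2058 = 2048 + 8 + 2 in binary powers of 2.
So 12^2058 ≡ 1364 · 726 · 144 ≡ 1971 (mod 2059).
Since 1971 ≠ 1, base 12 is a Fermat witness: 2059 is composite.

1971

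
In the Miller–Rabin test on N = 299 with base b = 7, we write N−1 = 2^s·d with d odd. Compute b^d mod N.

299 − 1 = 298 = 2^1 · 149, so d = 149.
7^1 ≡ 7 (mod 299)
7^2 ≡ 7^2 = 49 ≡ 49 (mod 299)
7^4 ≡ 49^2 = 2401 ≡ 9 (mod 299)
7^8 ≡ 9^2 = 81 ≡ 81 (mod 299)
7^16 ≡ 81^2 = 6561 ≡ 282 (mod 299)
7^32 ≡ 282^2 = 79524 ≡ 289 (mod 299)
7^64 ≡ 289^2 = 83521 ≡ 100 (mod 299)
7^128 ≡ 100^2 = 10000 ≡ 133 (mod 299)
149 = 128 + 16 + 4 + 1 in binary powers of 2.
So 7^149 ≡ 133 · 282 · 9 · 7 ≡ 180 (mod 299).
Squaring chain: 180; never reaches −1, so base 7 is a Miller–Rabin witness that 299 is composite.

180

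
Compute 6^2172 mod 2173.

1849

6^1 ≡ 6 (mod 2173)
6^2 ≡ 6^2 = 36 ≡ 36 (mod 2173)
6^4 ≡ 36^2 = 1296 ≡ 1296 (mod 2173)
6^8 ≡ 1296^2 = 1679616 ≡ 2060 (mod 2173)
6^16 ≡ 2060^2 = 4243600 ≡ 1904 (mod 2173)
6^32 ≡ 1904^2 = 3625216 ≡ 652 (mod 2173)
6^64 ≡ 652^2 = 425104 ≡ 1369 (mod 2173)
6^128 ≡ 1369^2 = 1874161 ≡ 1035 (mod 2173)
6^256 ≡ 1035^2 = 1071225 ≡ 2109 (mod 2173)
6^512 ≡ 2109^2 = 4447881 ≡ 1923 (mod 2173)
6^1024 ≡ 1923^2 = 3697929 ≡ 1656 (mod 2173)
6^2048 ≡ 1656^2 = 2742336 ≡ 10 (mod 2173)
2172 = 2048 + 64 + 32 + 16 + 8 + 4 in binary powers of 2.
So 6^2172 ≡ 10 · 1369 · 652 · 1904 · 2060 · 1296 ≡ 1849 (mod 2173).
Since 1849 ≠ 1, base 6 is a Fermat witness: 2173 is composite.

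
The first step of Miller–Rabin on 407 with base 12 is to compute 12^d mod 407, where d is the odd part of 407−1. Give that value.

407 − 1 = 406 = 2^1 · 203, so d = 203.
12^1 ≡ 12 (mod 407)
12^2 ≡ 12^2 = 144 ≡ 144 (mod 407)
12^4 ≡ 144^2 = 20736 ≡ 386 (mod 407)
12^8 ≡ 386^2 = 148996 ≡ 34 (mod 407)
12^16 ≡ 34^2 = 1156 ≡ 342 (mod 407)
12^32 ≡ 342^2 = 116964 ≡ 155 (mod 407)
12^64 ≡ 155^2 = 24025 ≡ 12 (mod 407)
12^128 ≡ 12^2 = 144 ≡ 144 (mod 407)
203 = 128 + 64 + 8 + 2 + 1 in binary powers of 2.
So 12^203 ≡ 144 · 12 · 34 · 144 · 12 ≡ 155 (mod 407).
Squaring chain: 155; never reaches −1, so base 12 is a Miller–Rabin witness that 407 is composite.

155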